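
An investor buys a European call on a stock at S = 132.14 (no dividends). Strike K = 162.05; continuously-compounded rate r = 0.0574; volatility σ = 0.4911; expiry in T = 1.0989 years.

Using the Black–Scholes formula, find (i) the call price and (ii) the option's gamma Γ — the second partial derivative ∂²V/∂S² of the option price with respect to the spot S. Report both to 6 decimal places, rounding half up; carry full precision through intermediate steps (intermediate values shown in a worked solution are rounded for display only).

σ√T = 0.4911·√1.0989 = 0.514812
d₁ = (ln(S/K) + (r+σ²/2)T) / (σ√T) = (ln(132.14/162.05) + (0.0574+0.4911²/2)·1.0989) / 0.514812 = (-0.204043 + 0.195593) / 0.514812 = -0.016414
d₂ = d₁ − σ√T = -0.016414 − 0.514812 = -0.531227
e^{−rT} = e^{−0.0574·1.0989} = 0.938871
N(d₁) = 0.493452,  N(d₂) = 0.297631
Call price V = S·N(d₁) − K·e^{−rT}·N(d₂) = 65.204749 − 45.282785 = 19.921964
φ(d₁) = (1/√(2π))·e^{−d₁²/2} = 0.398889
Γ = φ(d₁) / (S·σ·√T) = 0.005864

price = 19.921964
Γ = 0.005864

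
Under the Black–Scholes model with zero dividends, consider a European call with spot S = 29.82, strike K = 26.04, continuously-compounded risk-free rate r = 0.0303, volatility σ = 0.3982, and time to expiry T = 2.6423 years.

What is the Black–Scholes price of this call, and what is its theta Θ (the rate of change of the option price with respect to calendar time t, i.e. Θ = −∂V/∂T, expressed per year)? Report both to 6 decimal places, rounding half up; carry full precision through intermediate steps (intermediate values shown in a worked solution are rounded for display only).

σ√T = 0.3982·√2.6423 = 0.647280
d₁ = (ln(S/K) + (r+σ²/2)T) / (σ√T) = (ln(29.82/26.04) + (0.0303+0.3982²/2)·2.6423) / 0.647280 = (0.135545 + 0.289548) / 0.647280 = 0.656737
d₂ = d₁ − σ√T = 0.656737 − 0.647280 = 0.009457
e^{−rT} = e^{−0.0303·2.6423} = 0.923059
N(d₁) = 0.744325,  N(d₂) = 0.503773
Call price V = S·N(d₁) − K·e^{−rT}·N(d₂) = 22.195773 − 12.108917 = 10.086856
φ(d₁) = (1/√(2π))·e^{−d₁²/2} = 0.321554
Θ = −S·φ(d₁)·σ/(2√T) − r·K·e^{−rT}·N(d₂) = −1.174469 − 0.366900 = -1.541369

price = 10.086856
Θ = -1.541369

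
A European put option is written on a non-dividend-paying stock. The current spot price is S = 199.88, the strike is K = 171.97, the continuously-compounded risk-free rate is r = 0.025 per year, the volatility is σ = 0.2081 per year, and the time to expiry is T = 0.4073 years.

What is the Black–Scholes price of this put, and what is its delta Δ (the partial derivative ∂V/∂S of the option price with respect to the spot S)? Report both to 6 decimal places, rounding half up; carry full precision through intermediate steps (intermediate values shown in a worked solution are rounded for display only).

σ√T = 0.2081·√0.4073 = 0.132810
d₁ = (ln(S/K) + (r+σ²/2)T) / (σ√T) = (ln(199.88/171.97) + (0.025+0.2081²/2)·0.4073) / 0.132810 = (0.150397 + 0.019002) / 0.132810 = 1.275502
d₂ = d₁ − σ√T = 1.275502 − 0.132810 = 1.142692
e^{−rT} = e^{−0.025·0.4073} = 0.989869
N(−d₁) = 0.101066,  N(−d₂) = 0.126583
Put price V = K·e^{−rT}·N(−d₂) − S·N(−d₁) = 21.547974 − 20.201036 = 1.346938
Δ = −N(−d₁) = -0.101066

price = 1.346938
Δ = -0.101066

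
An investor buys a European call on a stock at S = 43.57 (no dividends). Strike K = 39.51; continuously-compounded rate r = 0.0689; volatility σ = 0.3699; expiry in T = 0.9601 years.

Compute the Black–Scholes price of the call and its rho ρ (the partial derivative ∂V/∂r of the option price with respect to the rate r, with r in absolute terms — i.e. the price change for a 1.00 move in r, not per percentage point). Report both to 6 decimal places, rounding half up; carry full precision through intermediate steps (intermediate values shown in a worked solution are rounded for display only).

σ√T = 0.3699·√0.9601 = 0.362445
d₁ = (ln(S/K) + (r+σ²/2)T) / (σ√T) = (ln(43.57/39.51) + (0.0689+0.3699²/2)·0.9601) / 0.362445 = (0.097815 + 0.131834) / 0.362445 = 0.633611
d₂ = d₁ − σ√T = 0.633611 − 0.362445 = 0.271165
e^{−rT} = e^{−0.0689·0.9601} = 0.935990
N(d₁) = 0.736833,  N(d₂) = 0.606868
Call price V = S·N(d₁) − K·e^{−rT}·N(d₂) = 32.103793 − 22.442557 = 9.661237
ρ = K·T·e^{−rT}·N(d₂) = 21.547099

price = 9.661237
ρ = 21.547099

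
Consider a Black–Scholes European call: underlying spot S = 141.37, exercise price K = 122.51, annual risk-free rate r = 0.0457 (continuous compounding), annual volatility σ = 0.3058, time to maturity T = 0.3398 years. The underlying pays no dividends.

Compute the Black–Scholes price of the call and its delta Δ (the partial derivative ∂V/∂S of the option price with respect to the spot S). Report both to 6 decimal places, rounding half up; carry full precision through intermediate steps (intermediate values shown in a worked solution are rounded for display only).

price = 23.121313
Δ = 0.836335

σ√T = 0.3058·√0.3398 = 0.178258
d₁ = (ln(S/K) + (r+σ²/2)T) / (σ√T) = (ln(141.37/122.51) + (0.0457+0.3058²/2)·0.3398) / 0.178258 = (0.143188 + 0.031417) / 0.178258 = 0.979505
d₂ = d₁ − σ√T = 0.979505 − 0.178258 = 0.801247
e^{−rT} = e^{−0.0457·0.3398} = 0.984591
N(d₁) = 0.836335,  N(d₂) = 0.788506
Call price V = S·N(d₁) − K·e^{−rT}·N(d₂) = 118.232657 − 95.111344 = 23.121313
Δ = N(d₁) = 0.836335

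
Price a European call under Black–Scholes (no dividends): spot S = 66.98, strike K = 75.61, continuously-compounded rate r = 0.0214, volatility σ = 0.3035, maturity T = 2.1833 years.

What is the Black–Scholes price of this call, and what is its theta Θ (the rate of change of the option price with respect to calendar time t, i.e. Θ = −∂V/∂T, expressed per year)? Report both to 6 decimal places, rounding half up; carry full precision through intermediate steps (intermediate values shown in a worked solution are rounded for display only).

price = 9.920464
Θ = -3.277262

σ√T = 0.3035·√2.1833 = 0.448451
d₁ = (ln(S/K) + (r+σ²/2)T) / (σ√T) = (ln(66.98/75.61) + (0.0214+0.3035²/2)·2.1833) / 0.448451 = (-0.121194 + 0.147277) / 0.448451 = 0.058161
d₂ = d₁ − σ√T = 0.058161 − 0.448451 = -0.390290
e^{−rT} = e^{−0.0214·2.1833} = 0.954352
N(d₁) = 0.523190,  N(d₂) = 0.348161
Call price V = S·N(d₁) − K·e^{−rT}·N(d₂) = 35.043259 − 25.122795 = 9.920464
φ(d₁) = (1/√(2π))·e^{−d₁²/2} = 0.398268
Θ = −S·φ(d₁)·σ/(2√T) − r·K·e^{−rT}·N(d₂) = −2.739635 − 0.537628 = -3.277262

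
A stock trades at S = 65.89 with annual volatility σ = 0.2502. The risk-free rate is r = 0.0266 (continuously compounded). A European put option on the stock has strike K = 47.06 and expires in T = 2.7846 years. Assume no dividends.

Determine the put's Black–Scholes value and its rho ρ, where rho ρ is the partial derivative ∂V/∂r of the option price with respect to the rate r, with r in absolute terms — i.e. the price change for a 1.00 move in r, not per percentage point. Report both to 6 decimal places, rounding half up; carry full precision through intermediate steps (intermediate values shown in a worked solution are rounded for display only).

price = 1.899586
ρ = -26.678521

σ√T = 0.2502·√2.7846 = 0.417512
d₁ = (ln(S/K) + (r+σ²/2)T) / (σ√T) = (ln(65.89/47.06) + (0.0266+0.2502²/2)·2.7846) / 0.417512 = (0.336563 + 0.161228) / 0.417512 = 1.192282
d₂ = d₁ − σ√T = 1.192282 − 0.417512 = 0.774770
e^{−rT} = e^{−0.0266·2.7846} = 0.928606
N(−d₁) = 0.116575,  N(−d₂) = 0.219238
Put price V = K·e^{−rT}·N(−d₂) − S·N(−d₁) = 9.580737 − 7.681151 = 1.899586
ρ = −K·T·e^{−rT}·N(−d₂) = -26.678521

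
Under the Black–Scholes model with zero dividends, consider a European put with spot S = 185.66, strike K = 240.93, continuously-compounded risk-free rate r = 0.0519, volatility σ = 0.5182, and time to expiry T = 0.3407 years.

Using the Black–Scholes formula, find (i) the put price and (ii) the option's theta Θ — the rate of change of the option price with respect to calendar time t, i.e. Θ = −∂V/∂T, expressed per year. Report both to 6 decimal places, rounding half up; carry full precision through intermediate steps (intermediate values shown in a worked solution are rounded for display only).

σ√T = 0.5182·√0.3407 = 0.302471
d₁ = (ln(S/K) + (r+σ²/2)T) / (σ√T) = (ln(185.66/240.93) + (0.0519+0.5182²/2)·0.3407) / 0.302471 = (-0.260589 + 0.063427) / 0.302471 = -0.651841
d₂ = d₁ − σ√T = -0.651841 − 0.302471 = -0.954311
e^{−rT} = e^{−0.0519·0.3407} = 0.982473
N(−d₁) = 0.742748,  N(−d₂) = 0.830037
Put price V = K·e^{−rT}·N(−d₂) − S·N(−d₁) = 196.475765 − 137.898594 = 58.577171
φ(d₁) = (1/√(2π))·e^{−d₁²/2} = 0.322586
Θ = −S·φ(d₁)·σ/(2√T) + r·K·e^{−rT}·N(−d₂) = −26.585493 + 10.197092 = -16.388401

price = 58.577171
Θ = -16.388401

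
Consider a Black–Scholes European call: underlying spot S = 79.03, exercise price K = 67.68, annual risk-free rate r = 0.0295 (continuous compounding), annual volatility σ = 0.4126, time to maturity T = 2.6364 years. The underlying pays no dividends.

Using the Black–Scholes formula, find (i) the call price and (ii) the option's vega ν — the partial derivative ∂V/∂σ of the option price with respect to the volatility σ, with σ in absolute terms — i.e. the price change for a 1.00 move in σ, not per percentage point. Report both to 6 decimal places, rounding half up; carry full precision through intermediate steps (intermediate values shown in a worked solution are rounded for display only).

price = 27.851465
ν = 40.556940

σ√T = 0.4126·√2.6364 = 0.669938
d₁ = (ln(S/K) + (r+σ²/2)T) / (σ√T) = (ln(79.03/67.68) + (0.0295+0.4126²/2)·2.6364) / 0.669938 = (0.155037 + 0.302183) / 0.669938 = 0.682480
d₂ = d₁ − σ√T = 0.682480 − 0.669938 = 0.012541
e^{−rT} = e^{−0.0295·2.6364} = 0.925174
N(d₁) = 0.752532,  N(d₂) = 0.505003
Call price V = S·N(d₁) − K·e^{−rT}·N(d₂) = 59.472616 − 31.621151 = 27.851465
φ(d₁) = (1/√(2π))·e^{−d₁²/2} = 0.316059
ν = S·φ(d₁)·√T = 40.556940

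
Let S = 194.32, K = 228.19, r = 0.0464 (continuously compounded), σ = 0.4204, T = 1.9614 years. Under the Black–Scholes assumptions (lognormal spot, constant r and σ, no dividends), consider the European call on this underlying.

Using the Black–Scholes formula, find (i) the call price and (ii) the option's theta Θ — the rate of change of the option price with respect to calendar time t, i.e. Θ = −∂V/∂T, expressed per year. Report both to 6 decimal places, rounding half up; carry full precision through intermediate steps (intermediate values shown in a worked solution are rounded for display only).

price = 39.921798
Θ = -14.742248

σ√T = 0.4204·√1.9614 = 0.588770
d₁ = (ln(S/K) + (r+σ²/2)T) / (σ√T) = (ln(194.32/228.19) + (0.0464+0.4204²/2)·1.9614) / 0.588770 = (-0.160672 + 0.264334) / 0.588770 = 0.176065
d₂ = d₁ − σ√T = 0.176065 − 0.588770 = -0.412705
e^{−rT} = e^{−0.0464·1.9614} = 0.913010
N(d₁) = 0.569879,  N(d₂) = 0.339911
Call price V = S·N(d₁) − K·e^{−rT}·N(d₂) = 110.738797 − 70.816999 = 39.921798
φ(d₁) = (1/√(2π))·e^{−d₁²/2} = 0.392807
Θ = −S·φ(d₁)·σ/(2√T) − r·K·e^{−rT}·N(d₂) = −11.456340 − 3.285909 = -14.742248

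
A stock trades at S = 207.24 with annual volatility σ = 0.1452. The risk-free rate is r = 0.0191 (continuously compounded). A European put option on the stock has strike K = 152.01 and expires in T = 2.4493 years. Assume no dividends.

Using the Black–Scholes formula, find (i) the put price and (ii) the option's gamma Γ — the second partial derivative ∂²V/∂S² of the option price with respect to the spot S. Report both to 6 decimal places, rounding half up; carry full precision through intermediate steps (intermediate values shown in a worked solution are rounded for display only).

price = 0.978444
Γ = 0.002054

σ√T = 0.1452·√2.4493 = 0.227241
d₁ = (ln(S/K) + (r+σ²/2)T) / (σ√T) = (ln(207.24/152.01) + (0.0191+0.1452²/2)·2.4493) / 0.227241 = (0.309931 + 0.072601) / 0.227241 = 1.683373
d₂ = d₁ − σ√T = 1.683373 − 0.227241 = 1.456132
e^{−rT} = e^{−0.0191·2.4493} = 0.954296
N(−d₁) = 0.046151,  N(−d₂) = 0.072678
Put price V = K·e^{−rT}·N(−d₂) − S·N(−d₁) = 10.542868 − 9.564424 = 0.978444
φ(d₁) = (1/√(2π))·e^{−d₁²/2} = 0.096732
Γ = φ(d₁) / (S·σ·√T) = 0.002054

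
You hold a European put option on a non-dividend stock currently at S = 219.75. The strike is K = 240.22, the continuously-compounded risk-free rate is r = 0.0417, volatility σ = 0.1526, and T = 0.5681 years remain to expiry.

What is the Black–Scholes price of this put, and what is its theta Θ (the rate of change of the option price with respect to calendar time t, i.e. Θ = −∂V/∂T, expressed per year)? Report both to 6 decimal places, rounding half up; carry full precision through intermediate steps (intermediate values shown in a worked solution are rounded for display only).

σ√T = 0.1526·√0.5681 = 0.115018
d₁ = (ln(S/K) + (r+σ²/2)T) / (σ√T) = (ln(219.75/240.22) + (0.0417+0.1526²/2)·0.5681) / 0.115018 = (-0.089065 + 0.030304) / 0.115018 = -0.510877
d₂ = d₁ − σ√T = -0.510877 − 0.115018 = -0.625896
e^{−rT} = e^{−0.0417·0.5681} = 0.976589
N(−d₁) = 0.695282,  N(−d₂) = 0.734308
Put price V = K·e^{−rT}·N(−d₂) − S·N(−d₁) = 172.265891 − 152.788128 = 19.477764
φ(d₁) = (1/√(2π))·e^{−d₁²/2} = 0.350135
Θ = −S·φ(d₁)·σ/(2√T) + r·K·e^{−rT}·N(−d₂) = −7.788908 + 7.183488 = -0.605420

price = 19.477764
Θ = -0.605420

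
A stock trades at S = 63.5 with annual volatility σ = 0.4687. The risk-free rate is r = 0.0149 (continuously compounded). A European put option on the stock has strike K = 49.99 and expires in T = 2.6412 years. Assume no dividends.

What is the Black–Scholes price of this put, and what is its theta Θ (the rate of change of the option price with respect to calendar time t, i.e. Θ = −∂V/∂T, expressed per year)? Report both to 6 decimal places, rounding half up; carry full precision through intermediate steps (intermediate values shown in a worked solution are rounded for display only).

σ√T = 0.4687·√2.6412 = 0.761720
d₁ = (ln(S/K) + (r+σ²/2)T) / (σ√T) = (ln(63.5/49.99) + (0.0149+0.4687²/2)·2.6412) / 0.761720 = (0.239217 + 0.329463) / 0.761720 = 0.746573
d₂ = d₁ − σ√T = 0.746573 − 0.761720 = -0.015148
e^{−rT} = e^{−0.0149·2.6412} = 0.961410
N(−d₁) = 0.227661,  N(−d₂) = 0.506043
Put price V = K·e^{−rT}·N(−d₂) − S·N(−d₁) = 24.320874 − 14.456455 = 9.864419
φ(d₁) = (1/√(2π))·e^{−d₁²/2} = 0.301911
Θ = −S·φ(d₁)·σ/(2√T) + r·K·e^{−rT}·N(−d₂) = −2.764500 + 0.362381 = -2.402118

price = 9.864419
Θ = -2.402118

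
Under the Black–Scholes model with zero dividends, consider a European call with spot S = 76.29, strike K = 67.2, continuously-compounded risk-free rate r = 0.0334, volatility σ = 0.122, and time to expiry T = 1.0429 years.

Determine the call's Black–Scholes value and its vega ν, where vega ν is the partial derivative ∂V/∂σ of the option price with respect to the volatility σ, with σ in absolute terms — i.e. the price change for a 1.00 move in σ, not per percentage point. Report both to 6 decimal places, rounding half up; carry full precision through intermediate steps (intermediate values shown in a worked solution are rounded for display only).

σ√T = 0.122·√1.0429 = 0.124589
d₁ = (ln(S/K) + (r+σ²/2)T) / (σ√T) = (ln(76.29/67.2) + (0.0334+0.122²/2)·1.0429) / 0.124589 = (0.126869 + 0.042594) / 0.124589 = 1.360170
d₂ = d₁ − σ√T = 1.360170 − 0.124589 = 1.235580
e^{−rT} = e^{−0.0334·1.0429} = 0.965767
N(d₁) = 0.913112,  N(d₂) = 0.891693
Call price V = S·N(d₁) − K·e^{−rT}·N(d₂) = 69.661305 − 57.870436 = 11.790869
φ(d₁) = (1/√(2π))·e^{−d₁²/2} = 0.158188
ν = S·φ(d₁)·√T = 12.324329

price = 11.790869
ν = 12.324329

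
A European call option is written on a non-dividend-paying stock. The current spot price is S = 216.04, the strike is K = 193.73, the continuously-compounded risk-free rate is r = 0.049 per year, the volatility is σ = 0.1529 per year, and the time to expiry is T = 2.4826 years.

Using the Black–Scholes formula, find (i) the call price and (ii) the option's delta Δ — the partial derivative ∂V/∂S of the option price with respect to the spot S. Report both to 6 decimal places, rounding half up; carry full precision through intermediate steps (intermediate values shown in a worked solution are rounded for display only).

price = 48.668707
Δ = 0.859447

σ√T = 0.1529·√2.4826 = 0.240913
d₁ = (ln(S/K) + (r+σ²/2)T) / (σ√T) = (ln(216.04/193.73) + (0.049+0.1529²/2)·2.4826) / 0.240913 = (0.108998 + 0.150667) / 0.240913 = 1.077836
d₂ = d₁ − σ√T = 1.077836 − 0.240913 = 0.836923
e^{−rT} = e^{−0.049·2.4826} = 0.885461
N(d₁) = 0.859447,  N(d₂) = 0.798682
Call price V = S·N(d₁) − K·e^{−rT}·N(d₂) = 185.674843 − 137.006136 = 48.668707
Δ = N(d₁) = 0.859447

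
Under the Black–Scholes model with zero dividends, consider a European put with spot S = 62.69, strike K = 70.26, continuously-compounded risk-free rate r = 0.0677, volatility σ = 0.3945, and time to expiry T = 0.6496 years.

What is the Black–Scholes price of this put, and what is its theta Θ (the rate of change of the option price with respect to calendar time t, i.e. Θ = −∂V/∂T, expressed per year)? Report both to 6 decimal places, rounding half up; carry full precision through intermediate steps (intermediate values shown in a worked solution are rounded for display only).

price = 10.675807
Θ = -3.160803

σ√T = 0.3945·√0.6496 = 0.317958
d₁ = (ln(S/K) + (r+σ²/2)T) / (σ√T) = (ln(62.69/70.26) + (0.0677+0.3945²/2)·0.6496) / 0.317958 = (-0.114001 + 0.094527) / 0.317958 = -0.061247
d₂ = d₁ − σ√T = -0.061247 − 0.317958 = -0.379205
e^{−rT} = e^{−0.0677·0.6496} = 0.956975
N(−d₁) = 0.524419,  N(−d₂) = 0.647732
Put price V = K·e^{−rT}·N(−d₂) − S·N(−d₁) = 43.551626 − 32.875819 = 10.675807
φ(d₁) = (1/√(2π))·e^{−d₁²/2} = 0.398195
Θ = −S·φ(d₁)·σ/(2√T) + r·K·e^{−rT}·N(−d₂) = −6.109248 + 2.948445 = -3.160803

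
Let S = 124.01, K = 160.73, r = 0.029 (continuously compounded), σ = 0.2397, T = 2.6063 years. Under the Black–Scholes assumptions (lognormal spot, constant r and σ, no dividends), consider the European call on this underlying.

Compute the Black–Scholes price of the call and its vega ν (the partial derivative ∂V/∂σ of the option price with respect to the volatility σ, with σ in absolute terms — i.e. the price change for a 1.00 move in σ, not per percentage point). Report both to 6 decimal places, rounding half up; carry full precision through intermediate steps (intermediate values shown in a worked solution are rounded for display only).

σ√T = 0.2397·√2.6063 = 0.386973
d₁ = (ln(S/K) + (r+σ²/2)T) / (σ√T) = (ln(124.01/160.73) + (0.029+0.2397²/2)·2.6063) / 0.386973 = (-0.259364 + 0.150457) / 0.386973 = -0.281434
d₂ = d₁ − σ√T = -0.281434 − 0.386973 = -0.668406
e^{−rT} = e^{−0.029·2.6063} = 0.927203
N(d₁) = 0.389189,  N(d₂) = 0.251937
Call price V = S·N(d₁) − K·e^{−rT}·N(d₂) = 48.263315 − 37.546027 = 10.717288
φ(d₁) = (1/√(2π))·e^{−d₁²/2} = 0.383452
ν = S·φ(d₁)·√T = 76.767933

price = 10.717288
ν = 76.767933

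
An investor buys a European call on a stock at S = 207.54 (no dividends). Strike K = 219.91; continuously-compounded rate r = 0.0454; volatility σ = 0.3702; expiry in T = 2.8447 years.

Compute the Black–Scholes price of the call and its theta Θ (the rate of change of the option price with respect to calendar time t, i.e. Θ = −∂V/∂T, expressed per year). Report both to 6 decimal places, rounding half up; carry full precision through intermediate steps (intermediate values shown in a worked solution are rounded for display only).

σ√T = 0.3702·√2.8447 = 0.624388
d₁ = (ln(S/K) + (r+σ²/2)T) / (σ√T) = (ln(207.54/219.91) + (0.0454+0.3702²/2)·2.8447) / 0.624388 = (-0.057894 + 0.324080) / 0.624388 = 0.426314
d₂ = d₁ − σ√T = 0.426314 − 0.624388 = -0.198074
e^{−rT} = e^{−0.0454·2.8447} = 0.878843
N(d₁) = 0.665060,  N(d₂) = 0.421494
Call price V = S·N(d₁) − K·e^{−rT}·N(d₂) = 138.026647 − 81.460487 = 56.566159
φ(d₁) = (1/√(2π))·e^{−d₁²/2} = 0.364288
Θ = −S·φ(d₁)·σ/(2√T) − r·K·e^{−rT}·N(d₂) = −8.297265 − 3.698306 = -11.995571

price = 56.566159
Θ = -11.995571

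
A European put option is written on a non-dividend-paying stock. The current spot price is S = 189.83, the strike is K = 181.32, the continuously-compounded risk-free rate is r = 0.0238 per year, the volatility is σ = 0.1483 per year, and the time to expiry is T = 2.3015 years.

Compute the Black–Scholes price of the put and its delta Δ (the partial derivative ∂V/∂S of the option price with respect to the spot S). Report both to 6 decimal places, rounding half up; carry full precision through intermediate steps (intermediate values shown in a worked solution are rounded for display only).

price = 8.685751
Δ = -0.287800

σ√T = 0.1483·√2.3015 = 0.224981
d₁ = (ln(S/K) + (r+σ²/2)T) / (σ√T) = (ln(189.83/181.32) + (0.0238+0.1483²/2)·2.3015) / 0.224981 = (0.045866 + 0.080084) / 0.224981 = 0.559822
d₂ = d₁ − σ√T = 0.559822 − 0.224981 = 0.334841
e^{−rT} = e^{−0.0238·2.3015} = 0.946697
N(−d₁) = 0.287800,  N(−d₂) = 0.368873
Put price V = K·e^{−rT}·N(−d₂) − S·N(−d₁) = 63.318912 − 54.633160 = 8.685751
Δ = −N(−d₁) = -0.287800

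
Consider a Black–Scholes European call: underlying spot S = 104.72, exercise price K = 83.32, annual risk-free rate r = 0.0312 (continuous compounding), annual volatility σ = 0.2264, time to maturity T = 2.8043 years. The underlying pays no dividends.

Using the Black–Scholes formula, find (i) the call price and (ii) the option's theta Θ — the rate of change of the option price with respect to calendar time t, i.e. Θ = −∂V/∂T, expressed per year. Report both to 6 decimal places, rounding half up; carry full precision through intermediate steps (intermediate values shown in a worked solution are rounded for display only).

price = 32.177291
Θ = -3.436142

σ√T = 0.2264·√2.8043 = 0.379130
d₁ = (ln(S/K) + (r+σ²/2)T) / (σ√T) = (ln(104.72/83.32) + (0.0312+0.2264²/2)·2.8043) / 0.379130 = (0.228602 + 0.159364) / 0.379130 = 1.023304
d₂ = d₁ − σ√T = 1.023304 − 0.379130 = 0.644173
e^{−rT} = e^{−0.0312·2.8043} = 0.916224
N(d₁) = 0.846918,  N(d₂) = 0.740268
Call price V = S·N(d₁) − K·e^{−rT}·N(d₂) = 88.689240 − 56.511949 = 32.177291
φ(d₁) = (1/√(2π))·e^{−d₁²/2} = 0.236333
Θ = −S·φ(d₁)·σ/(2√T) − r·K·e^{−rT}·N(d₂) = −1.672970 − 1.763173 = -3.436142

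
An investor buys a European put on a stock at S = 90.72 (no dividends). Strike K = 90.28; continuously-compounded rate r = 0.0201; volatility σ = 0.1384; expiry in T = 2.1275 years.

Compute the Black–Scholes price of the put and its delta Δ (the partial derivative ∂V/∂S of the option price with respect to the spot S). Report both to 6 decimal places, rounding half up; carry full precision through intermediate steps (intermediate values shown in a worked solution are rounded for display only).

σ√T = 0.1384·√2.1275 = 0.201870
d₁ = (ln(S/K) + (r+σ²/2)T) / (σ√T) = (ln(90.72/90.28) + (0.0201+0.1384²/2)·2.1275) / 0.201870 = (0.004862 + 0.063138) / 0.201870 = 0.336853
d₂ = d₁ − σ√T = 0.336853 − 0.201870 = 0.134983
e^{−rT} = e^{−0.0201·2.1275} = 0.958139
N(−d₁) = 0.368114,  N(−d₂) = 0.446313
Put price V = K·e^{−rT}·N(−d₂) − S·N(−d₁) = 38.606382 − 33.395301 = 5.211080
Δ = −N(−d₁) = -0.368114

price = 5.211080
Δ = -0.368114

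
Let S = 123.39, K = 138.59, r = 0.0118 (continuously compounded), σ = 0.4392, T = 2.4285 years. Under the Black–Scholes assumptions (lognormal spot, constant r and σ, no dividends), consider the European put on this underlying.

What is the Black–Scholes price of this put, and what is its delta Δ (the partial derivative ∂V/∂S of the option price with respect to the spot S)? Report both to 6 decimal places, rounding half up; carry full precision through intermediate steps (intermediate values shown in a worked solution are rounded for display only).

σ√T = 0.4392·√2.4285 = 0.684434
d₁ = (ln(S/K) + (r+σ²/2)T) / (σ√T) = (ln(123.39/138.59) + (0.0118+0.4392²/2)·2.4285) / 0.684434 = (-0.116170 + 0.262881) / 0.684434 = 0.214354
d₂ = d₁ − σ√T = 0.214354 − 0.684434 = -0.470080
e^{−rT} = e^{−0.0118·2.4285} = 0.971750
N(−d₁) = 0.415135,  N(−d₂) = 0.680851
Put price V = K·e^{−rT}·N(−d₂) − S·N(−d₁) = 91.693521 − 51.223564 = 40.469957
Δ = −N(−d₁) = -0.415135

price = 40.469957
Δ = -0.415135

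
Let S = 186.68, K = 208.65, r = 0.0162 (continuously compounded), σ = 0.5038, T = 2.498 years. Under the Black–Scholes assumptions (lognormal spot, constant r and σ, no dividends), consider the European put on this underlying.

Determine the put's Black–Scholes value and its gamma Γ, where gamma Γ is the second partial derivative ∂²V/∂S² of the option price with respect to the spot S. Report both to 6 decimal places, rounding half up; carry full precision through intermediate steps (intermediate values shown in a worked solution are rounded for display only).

σ√T = 0.5038·√2.498 = 0.796259
d₁ = (ln(S/K) + (r+σ²/2)T) / (σ√T) = (ln(186.68/208.65) + (0.0162+0.5038²/2)·2.498) / 0.796259 = (-0.111262 + 0.357482) / 0.796259 = 0.309220
d₂ = d₁ − σ√T = 0.309220 − 0.796259 = -0.487039
e^{−rT} = e^{−0.0162·2.498} = 0.960340
N(−d₁) = 0.378577,  N(−d₂) = 0.686885
Put price V = K·e^{−rT}·N(−d₂) − S·N(−d₁) = 137.634486 − 70.672742 = 66.961744
φ(d₁) = (1/√(2π))·e^{−d₁²/2} = 0.380318
Γ = φ(d₁) / (S·σ·√T) = 0.002559

price = 66.961744
Γ = 0.002559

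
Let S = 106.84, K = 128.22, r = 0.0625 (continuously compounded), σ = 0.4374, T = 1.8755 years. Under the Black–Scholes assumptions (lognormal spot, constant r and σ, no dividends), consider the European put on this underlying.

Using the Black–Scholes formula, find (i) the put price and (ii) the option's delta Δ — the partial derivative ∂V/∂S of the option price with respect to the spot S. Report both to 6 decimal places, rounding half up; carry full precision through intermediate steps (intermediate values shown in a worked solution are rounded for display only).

price = 29.750568
Δ = -0.424393

σ√T = 0.4374·√1.8755 = 0.599014
d₁ = (ln(S/K) + (r+σ²/2)T) / (σ√T) = (ln(106.84/128.22) + (0.0625+0.4374²/2)·1.8755) / 0.599014 = (-0.182415 + 0.296628) / 0.599014 = 0.190668
d₂ = d₁ − σ√T = 0.190668 − 0.599014 = -0.408347
e^{−rT} = e^{−0.0625·1.8755} = 0.889391
N(−d₁) = 0.424393,  N(−d₂) = 0.658490
Put price V = K·e^{−rT}·N(−d₂) − S·N(−d₁) = 75.092709 − 45.342141 = 29.750568
Δ = −N(−d₁) = -0.424393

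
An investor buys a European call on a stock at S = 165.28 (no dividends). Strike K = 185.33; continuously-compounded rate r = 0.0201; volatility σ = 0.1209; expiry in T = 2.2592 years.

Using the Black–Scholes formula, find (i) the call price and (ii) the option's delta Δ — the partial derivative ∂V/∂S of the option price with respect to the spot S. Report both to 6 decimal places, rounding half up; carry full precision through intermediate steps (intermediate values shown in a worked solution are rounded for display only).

price = 7.364590
Δ = 0.386167

σ√T = 0.1209·√2.2592 = 0.181720
d₁ = (ln(S/K) + (r+σ²/2)T) / (σ√T) = (ln(165.28/185.33) + (0.0201+0.1209²/2)·2.2592) / 0.181720 = (-0.114497 + 0.061921) / 0.181720 = -0.289323
d₂ = d₁ − σ√T = -0.289323 − 0.181720 = -0.471044
e^{−rT} = e^{−0.0201·2.2592} = 0.955606
N(d₁) = 0.386167,  N(d₂) = 0.318805
Call price V = S·N(d₁) − K·e^{−rT}·N(d₂) = 63.825679 − 56.461088 = 7.364590
Δ = N(d₁) = 0.386167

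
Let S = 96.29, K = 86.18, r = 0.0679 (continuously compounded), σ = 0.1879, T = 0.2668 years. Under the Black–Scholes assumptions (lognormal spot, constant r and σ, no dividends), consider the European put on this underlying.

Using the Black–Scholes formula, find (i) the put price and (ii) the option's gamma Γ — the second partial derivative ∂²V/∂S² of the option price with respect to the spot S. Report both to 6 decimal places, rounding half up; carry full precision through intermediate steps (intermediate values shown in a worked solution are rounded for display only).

σ√T = 0.1879·√0.2668 = 0.097055
d₁ = (ln(S/K) + (r+σ²/2)T) / (σ√T) = (ln(96.29/86.18) + (0.0679+0.1879²/2)·0.2668) / 0.097055 = (0.110926 + 0.022826) / 0.097055 = 1.378099
d₂ = d₁ − σ√T = 1.378099 − 0.097055 = 1.281043
e^{−rT} = e^{−0.0679·0.2668} = 0.982047
N(−d₁) = 0.084086,  N(−d₂) = 0.100089
Put price V = K·e^{−rT}·N(−d₂) − S·N(−d₁) = 8.470833 − 8.096678 = 0.374156
φ(d₁) = (1/√(2π))·e^{−d₁²/2} = 0.154352
Γ = φ(d₁) / (S·σ·√T) = 0.016516

price = 0.374156
Γ = 0.016516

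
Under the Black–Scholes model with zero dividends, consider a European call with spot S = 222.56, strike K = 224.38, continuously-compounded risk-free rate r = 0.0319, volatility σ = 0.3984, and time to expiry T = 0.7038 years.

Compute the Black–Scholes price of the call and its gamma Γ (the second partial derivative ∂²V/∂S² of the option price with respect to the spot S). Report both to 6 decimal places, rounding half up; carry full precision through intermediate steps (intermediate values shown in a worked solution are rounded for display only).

price = 30.935719
Γ = 0.005246

σ√T = 0.3984·√0.7038 = 0.334229
d₁ = (ln(S/K) + (r+σ²/2)T) / (σ√T) = (ln(222.56/224.38) + (0.0319+0.3984²/2)·0.7038) / 0.334229 = (-0.008144 + 0.078306) / 0.334229 = 0.209920
d₂ = d₁ − σ√T = 0.209920 − 0.334229 = -0.124309
e^{−rT} = e^{−0.0319·0.7038} = 0.977799
N(d₁) = 0.583135,  N(d₂) = 0.450535
Call price V = S·N(d₁) − K·e^{−rT}·N(d₂) = 129.782526 − 98.846807 = 30.935719
φ(d₁) = (1/√(2π))·e^{−d₁²/2} = 0.390248
Γ = φ(d₁) / (S·σ·√T) = 0.005246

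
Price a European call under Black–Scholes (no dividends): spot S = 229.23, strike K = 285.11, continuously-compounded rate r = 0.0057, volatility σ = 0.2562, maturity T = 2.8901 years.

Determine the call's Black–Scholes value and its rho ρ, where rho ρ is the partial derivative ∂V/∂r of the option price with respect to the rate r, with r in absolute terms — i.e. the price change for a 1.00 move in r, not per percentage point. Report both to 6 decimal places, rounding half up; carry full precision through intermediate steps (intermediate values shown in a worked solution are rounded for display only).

price = 22.857852
ρ = 201.008148

σ√T = 0.2562·√2.8901 = 0.435548
d₁ = (ln(S/K) + (r+σ²/2)T) / (σ√T) = (ln(229.23/285.11) + (0.0057+0.2562²/2)·2.8901) / 0.435548 = (-0.218149 + 0.111324) / 0.435548 = -0.245266
d₂ = d₁ − σ√T = -0.245266 − 0.435548 = -0.680813
e^{−rT} = e^{−0.0057·2.8901} = 0.983661
N(d₁) = 0.403125,  N(d₂) = 0.247995
Call price V = S·N(d₁) − K·e^{−rT}·N(d₂) = 92.408438 − 69.550586 = 22.857852
ρ = K·T·e^{−rT}·N(d₂) = 201.008148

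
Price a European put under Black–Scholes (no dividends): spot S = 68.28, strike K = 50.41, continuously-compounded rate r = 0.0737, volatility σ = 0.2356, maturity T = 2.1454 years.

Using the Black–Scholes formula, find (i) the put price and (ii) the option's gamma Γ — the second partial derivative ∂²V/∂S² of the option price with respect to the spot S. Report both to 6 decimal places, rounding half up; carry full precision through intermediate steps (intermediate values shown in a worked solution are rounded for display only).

price = 0.777934
Γ = 0.005415

σ√T = 0.2356·√2.1454 = 0.345088
d₁ = (ln(S/K) + (r+σ²/2)T) / (σ√T) = (ln(68.28/50.41) + (0.0737+0.2356²/2)·2.1454) / 0.345088 = (0.303427 + 0.217659) / 0.345088 = 1.510011
d₂ = d₁ − σ√T = 1.510011 − 0.345088 = 1.164923
e^{−rT} = e^{−0.0737·2.1454} = 0.853751
N(−d₁) = 0.065520,  N(−d₂) = 0.122025
Put price V = K·e^{−rT}·N(−d₂) − S·N(−d₁) = 5.251663 − 4.473729 = 0.777934
φ(d₁) = (1/√(2π))·e^{−d₁²/2} = 0.127581
Γ = φ(d₁) / (S·σ·√T) = 0.005415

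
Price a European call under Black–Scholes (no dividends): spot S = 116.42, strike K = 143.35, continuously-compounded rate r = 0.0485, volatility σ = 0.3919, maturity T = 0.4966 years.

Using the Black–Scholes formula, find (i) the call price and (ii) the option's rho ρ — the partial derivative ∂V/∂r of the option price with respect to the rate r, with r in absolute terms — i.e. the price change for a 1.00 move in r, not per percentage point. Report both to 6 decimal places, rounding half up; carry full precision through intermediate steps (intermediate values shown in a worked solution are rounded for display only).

σ√T = 0.3919·√0.4966 = 0.276171
d₁ = (ln(S/K) + (r+σ²/2)T) / (σ√T) = (ln(116.42/143.35) + (0.0485+0.3919²/2)·0.4966) / 0.276171 = (-0.208085 + 0.062220) / 0.276171 = -0.528166
d₂ = d₁ − σ√T = -0.528166 − 0.276171 = -0.804338
e^{−rT} = e^{−0.0485·0.4966} = 0.976203
N(d₁) = 0.298692,  N(d₂) = 0.210601
Call price V = S·N(d₁) − K·e^{−rT}·N(d₂) = 34.773711 − 29.471213 = 5.302499
ρ = K·T·e^{−rT}·N(d₂) = 14.635404

price = 5.302499
ρ = 14.635404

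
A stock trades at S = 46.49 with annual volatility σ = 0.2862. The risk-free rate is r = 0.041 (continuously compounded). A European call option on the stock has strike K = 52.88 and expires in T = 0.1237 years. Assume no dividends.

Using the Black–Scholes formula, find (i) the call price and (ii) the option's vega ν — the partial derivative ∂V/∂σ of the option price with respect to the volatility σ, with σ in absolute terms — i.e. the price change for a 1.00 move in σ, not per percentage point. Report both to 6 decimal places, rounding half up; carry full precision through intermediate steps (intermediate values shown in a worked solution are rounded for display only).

price = 0.262825
ν = 3.256493

σ√T = 0.2862·√0.1237 = 0.100659
d₁ = (ln(S/K) + (r+σ²/2)T) / (σ√T) = (ln(46.49/52.88) + (0.041+0.2862²/2)·0.1237) / 0.100659 = (-0.128788 + 0.010138) / 0.100659 = -1.178728
d₂ = d₁ − σ√T = -1.178728 − 0.100659 = -1.279388
e^{−rT} = e^{−0.041·0.1237} = 0.994941
N(d₁) = 0.119253,  N(d₂) = 0.100380
Call price V = S·N(d₁) − K·e^{−rT}·N(d₂) = 5.544083 − 5.281258 = 0.262825
φ(d₁) = (1/√(2π))·e^{−d₁²/2} = 0.199162
ν = S·φ(d₁)·√T = 3.256493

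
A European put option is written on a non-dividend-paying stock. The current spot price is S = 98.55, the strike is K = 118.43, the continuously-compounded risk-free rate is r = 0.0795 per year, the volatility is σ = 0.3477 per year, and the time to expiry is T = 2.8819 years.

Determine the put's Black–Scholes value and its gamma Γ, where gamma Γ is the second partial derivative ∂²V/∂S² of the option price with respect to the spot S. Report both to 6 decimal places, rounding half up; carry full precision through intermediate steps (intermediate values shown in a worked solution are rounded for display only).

price = 20.246147
Γ = 0.006400

σ√T = 0.3477·√2.8819 = 0.590261
d₁ = (ln(S/K) + (r+σ²/2)T) / (σ√T) = (ln(98.55/118.43) + (0.0795+0.3477²/2)·2.8819) / 0.590261 = (-0.183758 + 0.403315) / 0.590261 = 0.371966
d₂ = d₁ − σ√T = 0.371966 − 0.590261 = -0.218295
e^{−rT} = e^{−0.0795·2.8819} = 0.795240
N(−d₁) = 0.354959,  N(−d₂) = 0.586400
Put price V = K·e^{−rT}·N(−d₂) − S·N(−d₁) = 55.227362 − 34.981216 = 20.246147
φ(d₁) = (1/√(2π))·e^{−d₁²/2} = 0.372277
Γ = φ(d₁) / (S·σ·√T) = 0.006400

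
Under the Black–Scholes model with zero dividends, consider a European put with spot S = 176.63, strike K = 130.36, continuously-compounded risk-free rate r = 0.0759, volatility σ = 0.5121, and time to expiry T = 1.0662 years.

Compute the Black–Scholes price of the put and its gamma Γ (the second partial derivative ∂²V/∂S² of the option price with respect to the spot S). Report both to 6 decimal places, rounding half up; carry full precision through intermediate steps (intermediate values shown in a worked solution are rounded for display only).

σ√T = 0.5121·√1.0662 = 0.528779
d₁ = (ln(S/K) + (r+σ²/2)T) / (σ√T) = (ln(176.63/130.36) + (0.0759+0.5121²/2)·1.0662) / 0.528779 = (0.303757 + 0.220728) / 0.528779 = 0.991880
d₂ = d₁ − σ√T = 0.991880 − 0.528779 = 0.463102
e^{−rT} = e^{−0.0759·1.0662} = 0.922263
N(−d₁) = 0.160628,  N(−d₂) = 0.321646
Put price V = K·e^{−rT}·N(−d₂) − S·N(−d₁) = 38.670264 − 28.371711 = 10.298553
φ(d₁) = (1/√(2π))·e^{−d₁²/2} = 0.243935
Γ = φ(d₁) / (S·σ·√T) = 0.002612

price = 10.298553
Γ = 0.002612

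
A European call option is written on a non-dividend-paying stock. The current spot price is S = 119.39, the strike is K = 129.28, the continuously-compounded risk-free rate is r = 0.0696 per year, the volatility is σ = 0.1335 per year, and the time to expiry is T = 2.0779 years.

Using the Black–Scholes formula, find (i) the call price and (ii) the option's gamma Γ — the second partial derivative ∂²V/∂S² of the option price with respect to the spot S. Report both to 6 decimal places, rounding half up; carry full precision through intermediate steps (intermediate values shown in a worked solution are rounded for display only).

σ√T = 0.1335·√2.0779 = 0.192439
d₁ = (ln(S/K) + (r+σ²/2)T) / (σ√T) = (ln(119.39/129.28) + (0.0696+0.1335²/2)·2.0779) / 0.192439 = (-0.079585 + 0.163138) / 0.192439 = 0.434179
d₂ = d₁ − σ√T = 0.434179 − 0.192439 = 0.241740
e^{−rT} = e^{−0.0696·2.0779} = 0.865349
N(d₁) = 0.667921,  N(d₂) = 0.595509
Call price V = S·N(d₁) − K·e^{−rT}·N(d₂) = 79.743072 − 66.621031 = 13.122041
φ(d₁) = (1/√(2π))·e^{−d₁²/2} = 0.363057
Γ = φ(d₁) / (S·σ·√T) = 0.015802

price = 13.122041
Γ = 0.015802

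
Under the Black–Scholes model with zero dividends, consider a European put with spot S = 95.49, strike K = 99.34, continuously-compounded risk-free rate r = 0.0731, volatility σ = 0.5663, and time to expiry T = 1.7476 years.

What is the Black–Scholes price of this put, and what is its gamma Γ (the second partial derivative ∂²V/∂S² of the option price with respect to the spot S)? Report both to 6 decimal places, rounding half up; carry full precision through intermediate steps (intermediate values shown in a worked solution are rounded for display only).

σ√T = 0.5663·√1.7476 = 0.748631
d₁ = (ln(S/K) + (r+σ²/2)T) / (σ√T) = (ln(95.49/99.34) + (0.0731+0.5663²/2)·1.7476) / 0.748631 = (-0.039527 + 0.407973) / 0.748631 = 0.492161
d₂ = d₁ − σ√T = 0.492161 − 0.748631 = -0.256470
e^{−rT} = e^{−0.0731·1.7476} = 0.880074
N(−d₁) = 0.311303,  N(−d₂) = 0.601206
Put price V = K·e^{−rT}·N(−d₂) − S·N(−d₁) = 52.561347 − 29.726306 = 22.835041
φ(d₁) = (1/√(2π))·e^{−d₁²/2} = 0.353437
Γ = φ(d₁) / (S·σ·√T) = 0.004944

price = 22.835041
Γ = 0.004944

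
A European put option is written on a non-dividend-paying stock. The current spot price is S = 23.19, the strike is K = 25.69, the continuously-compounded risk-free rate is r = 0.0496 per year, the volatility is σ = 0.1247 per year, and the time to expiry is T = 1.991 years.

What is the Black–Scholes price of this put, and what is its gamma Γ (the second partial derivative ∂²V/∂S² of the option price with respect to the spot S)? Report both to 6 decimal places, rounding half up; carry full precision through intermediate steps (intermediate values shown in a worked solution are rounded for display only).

σ√T = 0.1247·√1.991 = 0.175955
d₁ = (ln(S/K) + (r+σ²/2)T) / (σ√T) = (ln(23.19/25.69) + (0.0496+0.1247²/2)·1.991) / 0.175955 = (-0.102381 + 0.114234) / 0.175955 = 0.067364
d₂ = d₁ − σ√T = 0.067364 − 0.175955 = -0.108591
e^{−rT} = e^{−0.0496·1.991} = 0.905966
N(−d₁) = 0.473146,  N(−d₂) = 0.543237
Put price V = K·e^{−rT}·N(−d₂) − S·N(−d₁) = 12.643432 − 10.972254 = 1.671178
φ(d₁) = (1/√(2π))·e^{−d₁²/2} = 0.398038
Γ = φ(d₁) / (S·σ·√T) = 0.097549

price = 1.671178
Γ = 0.097549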